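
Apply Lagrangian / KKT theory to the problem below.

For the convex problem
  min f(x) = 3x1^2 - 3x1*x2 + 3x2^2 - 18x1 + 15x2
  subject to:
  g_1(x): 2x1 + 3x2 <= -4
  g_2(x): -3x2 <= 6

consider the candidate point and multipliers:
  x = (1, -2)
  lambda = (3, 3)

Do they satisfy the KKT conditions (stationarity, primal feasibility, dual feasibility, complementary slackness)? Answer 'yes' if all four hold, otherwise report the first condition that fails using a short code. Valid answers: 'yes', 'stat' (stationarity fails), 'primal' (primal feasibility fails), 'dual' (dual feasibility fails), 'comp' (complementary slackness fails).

Gradient of f: grad f(x) = Q x + c = (-6, 0)
Constraint values g_i(x) = a_i^T x - b_i:
  g_1((1, -2)) = 0
  g_2((1, -2)) = 0
Stationarity residual: grad f(x) + sum_i lambda_i a_i = (0, 0)
  -> stationarity OK
Primal feasibility (all g_i <= 0): OK
Dual feasibility (all lambda_i >= 0): OK
Complementary slackness (lambda_i * g_i(x) = 0 for all i): OK

Verdict: yes, KKT holds.

yes


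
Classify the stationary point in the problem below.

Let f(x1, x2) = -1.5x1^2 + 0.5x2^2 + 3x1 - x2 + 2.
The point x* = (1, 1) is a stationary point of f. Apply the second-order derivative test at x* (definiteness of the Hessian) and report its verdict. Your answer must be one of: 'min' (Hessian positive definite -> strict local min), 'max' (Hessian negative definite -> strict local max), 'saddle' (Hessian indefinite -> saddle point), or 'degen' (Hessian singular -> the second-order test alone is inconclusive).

Compute the Hessian H = grad^2 f:
  H = [[-3, 0], [0, 1]]
Verify stationarity: grad f(x*) = H x* + g = (0, 0).
Eigenvalues of H: -3, 1.
Eigenvalues have mixed signs, so H is indefinite -> x* is a saddle point.

saddle


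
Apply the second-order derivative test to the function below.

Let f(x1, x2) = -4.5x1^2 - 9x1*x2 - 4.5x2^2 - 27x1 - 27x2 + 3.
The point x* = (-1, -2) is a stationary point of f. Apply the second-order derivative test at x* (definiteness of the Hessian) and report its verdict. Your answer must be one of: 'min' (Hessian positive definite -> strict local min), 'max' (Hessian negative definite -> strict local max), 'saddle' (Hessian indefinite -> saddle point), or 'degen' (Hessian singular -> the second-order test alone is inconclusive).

Compute the Hessian H = grad^2 f:
  H = [[-9, -9], [-9, -9]]
Verify stationarity: grad f(x*) = H x* + g = (0, 0).
Eigenvalues of H: -18, 0.
H has a zero eigenvalue (singular; negative semidefinite but not definite), so H is neither positive definite, negative definite, nor indefinite. The second-order test alone is inconclusive -> degen.
(Indeed, f is constant along the null direction of H through x*, so x* is not a strict local extremum.)

degen


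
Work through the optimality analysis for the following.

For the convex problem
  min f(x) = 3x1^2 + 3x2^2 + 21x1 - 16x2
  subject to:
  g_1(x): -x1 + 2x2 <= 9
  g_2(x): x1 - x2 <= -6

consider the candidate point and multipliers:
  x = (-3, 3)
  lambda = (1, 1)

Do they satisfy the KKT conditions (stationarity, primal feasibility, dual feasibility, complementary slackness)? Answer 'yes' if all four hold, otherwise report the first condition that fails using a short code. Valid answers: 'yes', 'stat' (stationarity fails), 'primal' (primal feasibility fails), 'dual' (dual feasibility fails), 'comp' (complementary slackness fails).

Gradient of f: grad f(x) = Q x + c = (3, 2)
Constraint values g_i(x) = a_i^T x - b_i:
  g_1((-3, 3)) = 0
  g_2((-3, 3)) = 0
Stationarity residual: grad f(x) + sum_i lambda_i a_i = (3, 3)
  -> stationarity FAILS
Primal feasibility (all g_i <= 0): OK
Dual feasibility (all lambda_i >= 0): OK
Complementary slackness (lambda_i * g_i(x) = 0 for all i): OK

Verdict: the first failing condition is stationarity -> stat.

stat


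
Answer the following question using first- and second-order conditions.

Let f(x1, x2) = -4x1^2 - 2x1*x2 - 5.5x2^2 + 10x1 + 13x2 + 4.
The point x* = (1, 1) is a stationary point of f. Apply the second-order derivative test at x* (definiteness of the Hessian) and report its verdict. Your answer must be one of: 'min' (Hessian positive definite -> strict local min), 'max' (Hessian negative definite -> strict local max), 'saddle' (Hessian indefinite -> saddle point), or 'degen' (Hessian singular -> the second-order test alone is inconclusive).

Compute the Hessian H = grad^2 f:
  H = [[-8, -2], [-2, -11]]
Verify stationarity: grad f(x*) = H x* + g = (0, 0).
Eigenvalues of H: -12, -7.
Both eigenvalues < 0, so H is negative definite -> x* is a strict local max.

max


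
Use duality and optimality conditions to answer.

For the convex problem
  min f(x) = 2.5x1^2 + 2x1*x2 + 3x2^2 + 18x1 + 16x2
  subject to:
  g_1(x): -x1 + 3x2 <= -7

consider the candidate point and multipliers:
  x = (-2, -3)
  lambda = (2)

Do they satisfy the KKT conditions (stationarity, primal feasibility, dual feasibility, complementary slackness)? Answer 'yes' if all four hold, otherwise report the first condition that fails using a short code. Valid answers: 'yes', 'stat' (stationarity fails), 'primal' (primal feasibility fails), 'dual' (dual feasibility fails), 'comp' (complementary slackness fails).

Gradient of f: grad f(x) = Q x + c = (2, -6)
Constraint values g_i(x) = a_i^T x - b_i:
  g_1((-2, -3)) = 0
Stationarity residual: grad f(x) + sum_i lambda_i a_i = (0, 0)
  -> stationarity OK
Primal feasibility (all g_i <= 0): OK
Dual feasibility (all lambda_i >= 0): OK
Complementary slackness (lambda_i * g_i(x) = 0 for all i): OK

Verdict: yes, KKT holds.

yes


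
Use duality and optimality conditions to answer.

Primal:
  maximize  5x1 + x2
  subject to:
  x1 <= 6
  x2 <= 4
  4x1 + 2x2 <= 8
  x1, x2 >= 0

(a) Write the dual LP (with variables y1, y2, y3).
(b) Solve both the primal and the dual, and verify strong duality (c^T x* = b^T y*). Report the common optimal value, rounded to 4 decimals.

The standard primal-dual pair for 'max c^T x s.t. A x <= b, x >= 0' is:
  Dual:  min b^T y  s.t.  A^T y >= c,  y >= 0.

So the dual LP is:
  minimize  6y1 + 4y2 + 8y3
  subject to:
    y1 + 4y3 >= 5
    y2 + 2y3 >= 1
    y1, y2, y3 >= 0

Solving the primal: x* = (2, 0).
  primal value c^T x* = 10.
Solving the dual: y* = (0, 0, 1.25).
  dual value b^T y* = 10.
Strong duality: c^T x* = b^T y*. Confirmed.

10


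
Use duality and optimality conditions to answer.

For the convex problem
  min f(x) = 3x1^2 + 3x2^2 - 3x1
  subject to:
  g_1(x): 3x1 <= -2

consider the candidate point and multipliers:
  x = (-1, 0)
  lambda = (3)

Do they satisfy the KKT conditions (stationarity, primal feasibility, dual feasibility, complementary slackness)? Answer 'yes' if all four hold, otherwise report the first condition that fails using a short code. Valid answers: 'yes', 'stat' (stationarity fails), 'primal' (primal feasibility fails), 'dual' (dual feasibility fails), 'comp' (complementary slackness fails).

Gradient of f: grad f(x) = Q x + c = (-9, 0)
Constraint values g_i(x) = a_i^T x - b_i:
  g_1((-1, 0)) = -1
Stationarity residual: grad f(x) + sum_i lambda_i a_i = (0, 0)
  -> stationarity OK
Primal feasibility (all g_i <= 0): OK
Dual feasibility (all lambda_i >= 0): OK
Complementary slackness (lambda_i * g_i(x) = 0 for all i): FAILS

Verdict: the first failing condition is complementary_slackness -> comp.

comp


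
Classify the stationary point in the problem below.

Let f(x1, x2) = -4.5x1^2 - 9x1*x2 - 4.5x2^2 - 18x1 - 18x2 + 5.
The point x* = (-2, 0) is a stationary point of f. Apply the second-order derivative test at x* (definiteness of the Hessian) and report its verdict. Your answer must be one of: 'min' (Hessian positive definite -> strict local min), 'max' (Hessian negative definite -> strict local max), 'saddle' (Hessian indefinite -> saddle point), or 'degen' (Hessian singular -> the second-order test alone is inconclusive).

Compute the Hessian H = grad^2 f:
  H = [[-9, -9], [-9, -9]]
Verify stationarity: grad f(x*) = H x* + g = (0, 0).
Eigenvalues of H: -18, 0.
H has a zero eigenvalue (singular; negative semidefinite but not definite), so H is neither positive definite, negative definite, nor indefinite. The second-order test alone is inconclusive -> degen.
(Indeed, f is constant along the null direction of H through x*, so x* is not a strict local extremum.)

degen


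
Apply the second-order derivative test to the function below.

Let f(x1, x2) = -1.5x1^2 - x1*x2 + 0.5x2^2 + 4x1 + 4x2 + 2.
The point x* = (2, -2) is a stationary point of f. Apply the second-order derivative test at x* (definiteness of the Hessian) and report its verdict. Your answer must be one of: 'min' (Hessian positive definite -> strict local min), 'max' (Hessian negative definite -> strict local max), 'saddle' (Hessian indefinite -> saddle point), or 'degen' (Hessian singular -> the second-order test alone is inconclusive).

Compute the Hessian H = grad^2 f:
  H = [[-3, -1], [-1, 1]]
Verify stationarity: grad f(x*) = H x* + g = (0, 0).
Eigenvalues of H: -3.2361, 1.2361.
Eigenvalues have mixed signs, so H is indefinite -> x* is a saddle point.

saddle


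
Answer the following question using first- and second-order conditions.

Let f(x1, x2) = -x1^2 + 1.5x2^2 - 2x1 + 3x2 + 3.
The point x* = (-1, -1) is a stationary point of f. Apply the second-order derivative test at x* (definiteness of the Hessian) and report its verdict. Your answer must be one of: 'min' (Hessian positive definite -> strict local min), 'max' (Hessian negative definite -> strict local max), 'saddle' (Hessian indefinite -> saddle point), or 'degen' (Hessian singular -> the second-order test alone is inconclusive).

Compute the Hessian H = grad^2 f:
  H = [[-2, 0], [0, 3]]
Verify stationarity: grad f(x*) = H x* + g = (0, 0).
Eigenvalues of H: -2, 3.
Eigenvalues have mixed signs, so H is indefinite -> x* is a saddle point.

saddle


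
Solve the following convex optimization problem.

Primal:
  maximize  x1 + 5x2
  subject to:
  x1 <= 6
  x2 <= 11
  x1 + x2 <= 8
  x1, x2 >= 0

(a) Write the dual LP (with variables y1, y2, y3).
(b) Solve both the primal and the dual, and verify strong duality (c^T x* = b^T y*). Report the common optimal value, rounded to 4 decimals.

The standard primal-dual pair for 'max c^T x s.t. A x <= b, x >= 0' is:
  Dual:  min b^T y  s.t.  A^T y >= c,  y >= 0.

So the dual LP is:
  minimize  6y1 + 11y2 + 8y3
  subject to:
    y1 + y3 >= 1
    y2 + y3 >= 5
    y1, y2, y3 >= 0

Solving the primal: x* = (0, 8).
  primal value c^T x* = 40.
Solving the dual: y* = (0, 0, 5).
  dual value b^T y* = 40.
Strong duality: c^T x* = b^T y*. Confirmed.

40


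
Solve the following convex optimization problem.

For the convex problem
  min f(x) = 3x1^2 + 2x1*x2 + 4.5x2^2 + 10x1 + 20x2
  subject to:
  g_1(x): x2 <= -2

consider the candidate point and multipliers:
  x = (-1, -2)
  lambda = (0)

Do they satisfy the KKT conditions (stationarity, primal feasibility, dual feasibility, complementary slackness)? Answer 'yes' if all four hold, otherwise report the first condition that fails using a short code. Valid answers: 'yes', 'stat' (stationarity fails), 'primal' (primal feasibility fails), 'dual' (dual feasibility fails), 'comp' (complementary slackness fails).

Gradient of f: grad f(x) = Q x + c = (0, 0)
Constraint values g_i(x) = a_i^T x - b_i:
  g_1((-1, -2)) = 0
Stationarity residual: grad f(x) + sum_i lambda_i a_i = (0, 0)
  -> stationarity OK
Primal feasibility (all g_i <= 0): OK
Dual feasibility (all lambda_i >= 0): OK
Complementary slackness (lambda_i * g_i(x) = 0 for all i): OK

Verdict: yes, KKT holds.

yes


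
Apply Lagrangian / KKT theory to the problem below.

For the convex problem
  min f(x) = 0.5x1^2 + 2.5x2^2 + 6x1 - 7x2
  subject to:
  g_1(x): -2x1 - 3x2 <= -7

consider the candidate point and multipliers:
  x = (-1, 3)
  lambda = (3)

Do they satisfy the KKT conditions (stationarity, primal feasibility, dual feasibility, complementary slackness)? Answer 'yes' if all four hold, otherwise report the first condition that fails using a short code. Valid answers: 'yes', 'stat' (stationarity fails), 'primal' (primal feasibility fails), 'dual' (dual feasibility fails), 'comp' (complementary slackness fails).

Gradient of f: grad f(x) = Q x + c = (5, 8)
Constraint values g_i(x) = a_i^T x - b_i:
  g_1((-1, 3)) = 0
Stationarity residual: grad f(x) + sum_i lambda_i a_i = (-1, -1)
  -> stationarity FAILS
Primal feasibility (all g_i <= 0): OK
Dual feasibility (all lambda_i >= 0): OK
Complementary slackness (lambda_i * g_i(x) = 0 for all i): OK

Verdict: the first failing condition is stationarity -> stat.

stat


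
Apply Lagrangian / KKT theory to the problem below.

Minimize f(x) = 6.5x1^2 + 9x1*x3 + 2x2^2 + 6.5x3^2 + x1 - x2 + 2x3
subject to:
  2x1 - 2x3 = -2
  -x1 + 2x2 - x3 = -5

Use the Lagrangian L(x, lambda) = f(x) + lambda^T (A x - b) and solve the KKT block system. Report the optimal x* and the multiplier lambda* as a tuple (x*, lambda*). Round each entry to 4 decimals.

Form the Lagrangian:
  L(x, lambda) = (1/2) x^T Q x + c^T x + lambda^T (A x - b)
Stationarity (grad_x L = 0): Q x + c + A^T lambda = 0.
Primal feasibility: A x = b.

This gives the KKT block system:
  [ Q   A^T ] [ x     ]   [-c ]
  [ A    0  ] [ lambda ] = [ b ]

Solving the linear system:
  x*      = (-0.3333, -2.3333, 0.6667)
  lambda* = (1.25, 5.1667)
  f(x*)   = 15.8333

x* = (-0.3333, -2.3333, 0.6667), lambda* = (1.25, 5.1667)


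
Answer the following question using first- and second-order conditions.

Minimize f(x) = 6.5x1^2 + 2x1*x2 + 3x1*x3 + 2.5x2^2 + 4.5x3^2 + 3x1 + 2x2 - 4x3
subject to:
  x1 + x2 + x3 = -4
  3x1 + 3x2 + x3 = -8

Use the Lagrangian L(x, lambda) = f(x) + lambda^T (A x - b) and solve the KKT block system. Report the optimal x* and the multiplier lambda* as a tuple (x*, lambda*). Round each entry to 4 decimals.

Form the Lagrangian:
  L(x, lambda) = (1/2) x^T Q x + c^T x + lambda^T (A x - b)
Stationarity (grad_x L = 0): Q x + c + A^T lambda = 0.
Primal feasibility: A x = b.

This gives the KKT block system:
  [ Q   A^T ] [ x     ]   [-c ]
  [ A    0  ] [ lambda ] = [ b ]

Solving the linear system:
  x*      = (-0.0714, -1.9286, -2)
  lambda* = (29.4286, -7.2143)
  f(x*)   = 31.9643

x* = (-0.0714, -1.9286, -2), lambda* = (29.4286, -7.2143)


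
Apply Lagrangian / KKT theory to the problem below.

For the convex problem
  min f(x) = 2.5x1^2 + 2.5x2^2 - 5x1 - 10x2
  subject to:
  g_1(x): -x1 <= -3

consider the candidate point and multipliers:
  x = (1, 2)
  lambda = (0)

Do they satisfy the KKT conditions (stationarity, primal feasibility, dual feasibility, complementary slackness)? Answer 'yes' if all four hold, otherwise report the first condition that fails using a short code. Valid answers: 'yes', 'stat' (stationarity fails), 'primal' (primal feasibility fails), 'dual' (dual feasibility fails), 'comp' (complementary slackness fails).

Gradient of f: grad f(x) = Q x + c = (0, 0)
Constraint values g_i(x) = a_i^T x - b_i:
  g_1((1, 2)) = 2
Stationarity residual: grad f(x) + sum_i lambda_i a_i = (0, 0)
  -> stationarity OK
Primal feasibility (all g_i <= 0): FAILS
Dual feasibility (all lambda_i >= 0): OK
Complementary slackness (lambda_i * g_i(x) = 0 for all i): OK

Verdict: the first failing condition is primal_feasibility -> primal.

primal


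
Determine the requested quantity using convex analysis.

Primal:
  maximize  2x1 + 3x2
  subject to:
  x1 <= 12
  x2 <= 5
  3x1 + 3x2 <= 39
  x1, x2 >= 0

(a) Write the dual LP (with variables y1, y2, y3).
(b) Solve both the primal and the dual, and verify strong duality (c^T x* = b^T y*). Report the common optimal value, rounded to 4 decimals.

The standard primal-dual pair for 'max c^T x s.t. A x <= b, x >= 0' is:
  Dual:  min b^T y  s.t.  A^T y >= c,  y >= 0.

So the dual LP is:
  minimize  12y1 + 5y2 + 39y3
  subject to:
    y1 + 3y3 >= 2
    y2 + 3y3 >= 3
    y1, y2, y3 >= 0

Solving the primal: x* = (8, 5).
  primal value c^T x* = 31.
Solving the dual: y* = (0, 1, 0.6667).
  dual value b^T y* = 31.
Strong duality: c^T x* = b^T y*. Confirmed.

31


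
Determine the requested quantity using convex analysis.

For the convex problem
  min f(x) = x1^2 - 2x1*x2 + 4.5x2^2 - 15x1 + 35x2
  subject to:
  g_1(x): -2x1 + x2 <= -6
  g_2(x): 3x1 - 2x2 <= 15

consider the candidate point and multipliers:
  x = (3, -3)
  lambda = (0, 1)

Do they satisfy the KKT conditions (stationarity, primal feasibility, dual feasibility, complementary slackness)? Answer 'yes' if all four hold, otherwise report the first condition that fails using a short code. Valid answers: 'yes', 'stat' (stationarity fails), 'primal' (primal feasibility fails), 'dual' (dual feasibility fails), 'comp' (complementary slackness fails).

Gradient of f: grad f(x) = Q x + c = (-3, 2)
Constraint values g_i(x) = a_i^T x - b_i:
  g_1((3, -3)) = -3
  g_2((3, -3)) = 0
Stationarity residual: grad f(x) + sum_i lambda_i a_i = (0, 0)
  -> stationarity OK
Primal feasibility (all g_i <= 0): OK
Dual feasibility (all lambda_i >= 0): OK
Complementary slackness (lambda_i * g_i(x) = 0 for all i): OK

Verdict: yes, KKT holds.

yes


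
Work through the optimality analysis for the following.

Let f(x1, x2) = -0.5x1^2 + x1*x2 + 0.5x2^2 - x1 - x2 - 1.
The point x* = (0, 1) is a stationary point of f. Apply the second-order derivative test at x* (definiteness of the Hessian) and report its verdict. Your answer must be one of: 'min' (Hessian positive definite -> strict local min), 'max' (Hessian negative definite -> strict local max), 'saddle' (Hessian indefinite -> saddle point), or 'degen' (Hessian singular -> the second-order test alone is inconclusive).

Compute the Hessian H = grad^2 f:
  H = [[-1, 1], [1, 1]]
Verify stationarity: grad f(x*) = H x* + g = (0, 0).
Eigenvalues of H: -1.4142, 1.4142.
Eigenvalues have mixed signs, so H is indefinite -> x* is a saddle point.

saddle


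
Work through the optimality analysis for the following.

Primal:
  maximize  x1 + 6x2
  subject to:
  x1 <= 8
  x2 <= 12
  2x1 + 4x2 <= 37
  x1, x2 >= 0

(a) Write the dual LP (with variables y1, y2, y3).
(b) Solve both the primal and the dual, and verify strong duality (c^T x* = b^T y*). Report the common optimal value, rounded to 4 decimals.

The standard primal-dual pair for 'max c^T x s.t. A x <= b, x >= 0' is:
  Dual:  min b^T y  s.t.  A^T y >= c,  y >= 0.

So the dual LP is:
  minimize  8y1 + 12y2 + 37y3
  subject to:
    y1 + 2y3 >= 1
    y2 + 4y3 >= 6
    y1, y2, y3 >= 0

Solving the primal: x* = (0, 9.25).
  primal value c^T x* = 55.5.
Solving the dual: y* = (0, 0, 1.5).
  dual value b^T y* = 55.5.
Strong duality: c^T x* = b^T y*. Confirmed.

55.5


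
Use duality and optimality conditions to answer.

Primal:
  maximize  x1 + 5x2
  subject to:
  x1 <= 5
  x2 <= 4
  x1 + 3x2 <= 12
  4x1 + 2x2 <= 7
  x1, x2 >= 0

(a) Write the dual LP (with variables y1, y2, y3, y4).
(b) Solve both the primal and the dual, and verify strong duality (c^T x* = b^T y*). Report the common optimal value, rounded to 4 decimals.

The standard primal-dual pair for 'max c^T x s.t. A x <= b, x >= 0' is:
  Dual:  min b^T y  s.t.  A^T y >= c,  y >= 0.

So the dual LP is:
  minimize  5y1 + 4y2 + 12y3 + 7y4
  subject to:
    y1 + y3 + 4y4 >= 1
    y2 + 3y3 + 2y4 >= 5
    y1, y2, y3, y4 >= 0

Solving the primal: x* = (0, 3.5).
  primal value c^T x* = 17.5.
Solving the dual: y* = (0, 0, 0, 2.5).
  dual value b^T y* = 17.5.
Strong duality: c^T x* = b^T y*. Confirmed.

17.5


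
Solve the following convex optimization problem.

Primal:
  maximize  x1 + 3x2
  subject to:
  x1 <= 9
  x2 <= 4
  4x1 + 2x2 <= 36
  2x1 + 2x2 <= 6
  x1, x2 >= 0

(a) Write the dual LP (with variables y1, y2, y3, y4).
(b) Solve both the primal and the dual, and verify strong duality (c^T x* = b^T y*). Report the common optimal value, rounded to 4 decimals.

The standard primal-dual pair for 'max c^T x s.t. A x <= b, x >= 0' is:
  Dual:  min b^T y  s.t.  A^T y >= c,  y >= 0.

So the dual LP is:
  minimize  9y1 + 4y2 + 36y3 + 6y4
  subject to:
    y1 + 4y3 + 2y4 >= 1
    y2 + 2y3 + 2y4 >= 3
    y1, y2, y3, y4 >= 0

Solving the primal: x* = (0, 3).
  primal value c^T x* = 9.
Solving the dual: y* = (0, 0, 0, 1.5).
  dual value b^T y* = 9.
Strong duality: c^T x* = b^T y*. Confirmed.

9


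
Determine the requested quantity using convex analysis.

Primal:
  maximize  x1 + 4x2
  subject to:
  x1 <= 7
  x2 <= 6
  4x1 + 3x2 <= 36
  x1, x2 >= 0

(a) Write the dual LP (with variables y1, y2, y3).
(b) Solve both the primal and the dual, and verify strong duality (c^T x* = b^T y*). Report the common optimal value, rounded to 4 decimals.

The standard primal-dual pair for 'max c^T x s.t. A x <= b, x >= 0' is:
  Dual:  min b^T y  s.t.  A^T y >= c,  y >= 0.

So the dual LP is:
  minimize  7y1 + 6y2 + 36y3
  subject to:
    y1 + 4y3 >= 1
    y2 + 3y3 >= 4
    y1, y2, y3 >= 0

Solving the primal: x* = (4.5, 6).
  primal value c^T x* = 28.5.
Solving the dual: y* = (0, 3.25, 0.25).
  dual value b^T y* = 28.5.
Strong duality: c^T x* = b^T y*. Confirmed.

28.5


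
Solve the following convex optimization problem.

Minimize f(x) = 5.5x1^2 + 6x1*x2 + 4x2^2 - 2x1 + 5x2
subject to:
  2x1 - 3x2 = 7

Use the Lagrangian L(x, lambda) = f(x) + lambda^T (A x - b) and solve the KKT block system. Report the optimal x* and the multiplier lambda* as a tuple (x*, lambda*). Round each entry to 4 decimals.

Form the Lagrangian:
  L(x, lambda) = (1/2) x^T Q x + c^T x + lambda^T (A x - b)
Stationarity (grad_x L = 0): Q x + c + A^T lambda = 0.
Primal feasibility: A x = b.

This gives the KKT block system:
  [ Q   A^T ] [ x     ]   [-c ]
  [ A    0  ] [ lambda ] = [ b ]

Solving the linear system:
  x*      = (1.1133, -1.5911)
  lambda* = (-0.3498)
  f(x*)   = -3.867

x* = (1.1133, -1.5911), lambda* = (-0.3498)


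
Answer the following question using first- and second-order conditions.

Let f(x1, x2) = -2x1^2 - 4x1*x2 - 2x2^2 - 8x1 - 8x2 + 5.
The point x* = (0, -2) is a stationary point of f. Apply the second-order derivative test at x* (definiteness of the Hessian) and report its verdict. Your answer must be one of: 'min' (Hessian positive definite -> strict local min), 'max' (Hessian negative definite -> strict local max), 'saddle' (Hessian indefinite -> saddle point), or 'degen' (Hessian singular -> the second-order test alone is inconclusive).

Compute the Hessian H = grad^2 f:
  H = [[-4, -4], [-4, -4]]
Verify stationarity: grad f(x*) = H x* + g = (0, 0).
Eigenvalues of H: -8, 0.
H has a zero eigenvalue (singular; negative semidefinite but not definite), so H is neither positive definite, negative definite, nor indefinite. The second-order test alone is inconclusive -> degen.
(Indeed, f is constant along the null direction of H through x*, so x* is not a strict local extremum.)

degen


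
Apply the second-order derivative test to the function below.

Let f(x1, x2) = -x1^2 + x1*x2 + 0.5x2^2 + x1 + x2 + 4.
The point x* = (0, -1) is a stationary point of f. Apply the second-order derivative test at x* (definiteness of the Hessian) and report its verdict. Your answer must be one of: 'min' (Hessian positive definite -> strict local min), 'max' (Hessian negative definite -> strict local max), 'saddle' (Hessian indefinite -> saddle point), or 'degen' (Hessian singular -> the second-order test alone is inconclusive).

Compute the Hessian H = grad^2 f:
  H = [[-2, 1], [1, 1]]
Verify stationarity: grad f(x*) = H x* + g = (0, 0).
Eigenvalues of H: -2.3028, 1.3028.
Eigenvalues have mixed signs, so H is indefinite -> x* is a saddle point.

saddle


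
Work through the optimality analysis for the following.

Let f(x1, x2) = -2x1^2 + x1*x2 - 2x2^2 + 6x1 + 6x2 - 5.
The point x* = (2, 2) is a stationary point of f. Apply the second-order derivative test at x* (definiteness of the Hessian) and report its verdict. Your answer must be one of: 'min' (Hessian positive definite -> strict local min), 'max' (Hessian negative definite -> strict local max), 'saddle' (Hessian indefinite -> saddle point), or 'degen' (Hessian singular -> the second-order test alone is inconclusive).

Compute the Hessian H = grad^2 f:
  H = [[-4, 1], [1, -4]]
Verify stationarity: grad f(x*) = H x* + g = (0, 0).
Eigenvalues of H: -5, -3.
Both eigenvalues < 0, so H is negative definite -> x* is a strict local max.

max


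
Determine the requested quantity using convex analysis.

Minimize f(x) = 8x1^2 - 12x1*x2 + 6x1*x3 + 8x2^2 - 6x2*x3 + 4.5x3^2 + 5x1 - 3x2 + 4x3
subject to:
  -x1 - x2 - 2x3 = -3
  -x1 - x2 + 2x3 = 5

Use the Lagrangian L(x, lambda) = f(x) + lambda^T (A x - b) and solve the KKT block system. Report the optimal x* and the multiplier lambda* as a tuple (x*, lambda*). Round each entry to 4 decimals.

Form the Lagrangian:
  L(x, lambda) = (1/2) x^T Q x + c^T x + lambda^T (A x - b)
Stationarity (grad_x L = 0): Q x + c + A^T lambda = 0.
Primal feasibility: A x = b.

This gives the KKT block system:
  [ Q   A^T ] [ x     ]   [-c ]
  [ A    0  ] [ lambda ] = [ b ]

Solving the linear system:
  x*      = (-1.0714, 0.0714, 2)
  lambda* = (3.2857, -4.2857)
  f(x*)   = 16.8571

x* = (-1.0714, 0.0714, 2), lambda* = (3.2857, -4.2857)


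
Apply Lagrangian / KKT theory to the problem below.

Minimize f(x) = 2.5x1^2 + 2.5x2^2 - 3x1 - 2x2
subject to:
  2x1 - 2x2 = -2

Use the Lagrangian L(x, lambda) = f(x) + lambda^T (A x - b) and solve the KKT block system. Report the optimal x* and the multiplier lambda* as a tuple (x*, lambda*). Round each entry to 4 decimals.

Form the Lagrangian:
  L(x, lambda) = (1/2) x^T Q x + c^T x + lambda^T (A x - b)
Stationarity (grad_x L = 0): Q x + c + A^T lambda = 0.
Primal feasibility: A x = b.

This gives the KKT block system:
  [ Q   A^T ] [ x     ]   [-c ]
  [ A    0  ] [ lambda ] = [ b ]

Solving the linear system:
  x*      = (0, 1)
  lambda* = (1.5)
  f(x*)   = 0.5

x* = (0, 1), lambda* = (1.5)


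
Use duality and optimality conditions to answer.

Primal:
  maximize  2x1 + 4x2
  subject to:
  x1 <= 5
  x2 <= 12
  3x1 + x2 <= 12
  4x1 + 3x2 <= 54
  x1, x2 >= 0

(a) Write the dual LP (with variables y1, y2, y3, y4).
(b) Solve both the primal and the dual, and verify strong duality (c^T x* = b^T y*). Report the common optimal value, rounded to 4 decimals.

The standard primal-dual pair for 'max c^T x s.t. A x <= b, x >= 0' is:
  Dual:  min b^T y  s.t.  A^T y >= c,  y >= 0.

So the dual LP is:
  minimize  5y1 + 12y2 + 12y3 + 54y4
  subject to:
    y1 + 3y3 + 4y4 >= 2
    y2 + y3 + 3y4 >= 4
    y1, y2, y3, y4 >= 0

Solving the primal: x* = (0, 12).
  primal value c^T x* = 48.
Solving the dual: y* = (0, 3.3333, 0.6667, 0).
  dual value b^T y* = 48.
Strong duality: c^T x* = b^T y*. Confirmed.

48


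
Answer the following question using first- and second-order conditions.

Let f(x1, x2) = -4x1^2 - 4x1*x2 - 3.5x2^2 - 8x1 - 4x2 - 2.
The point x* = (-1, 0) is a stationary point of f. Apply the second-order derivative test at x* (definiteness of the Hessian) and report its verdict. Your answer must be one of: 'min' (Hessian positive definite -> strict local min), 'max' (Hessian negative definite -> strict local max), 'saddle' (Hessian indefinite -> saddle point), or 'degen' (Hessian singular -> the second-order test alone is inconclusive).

Compute the Hessian H = grad^2 f:
  H = [[-8, -4], [-4, -7]]
Verify stationarity: grad f(x*) = H x* + g = (0, 0).
Eigenvalues of H: -11.5311, -3.4689.
Both eigenvalues < 0, so H is negative definite -> x* is a strict local max.

max


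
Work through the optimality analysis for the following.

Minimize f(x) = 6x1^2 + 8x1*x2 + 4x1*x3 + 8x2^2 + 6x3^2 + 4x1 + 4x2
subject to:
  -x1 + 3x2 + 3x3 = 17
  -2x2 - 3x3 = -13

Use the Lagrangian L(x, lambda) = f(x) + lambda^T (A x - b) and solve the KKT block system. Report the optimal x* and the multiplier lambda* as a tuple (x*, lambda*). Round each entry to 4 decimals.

Form the Lagrangian:
  L(x, lambda) = (1/2) x^T Q x + c^T x + lambda^T (A x - b)
Stationarity (grad_x L = 0): Q x + c + A^T lambda = 0.
Primal feasibility: A x = b.

This gives the KKT block system:
  [ Q   A^T ] [ x     ]   [-c ]
  [ A    0  ] [ lambda ] = [ b ]

Solving the linear system:
  x*      = (-2.2121, 1.7879, 3.1414)
  lambda* = (4.3232, 13.9394)
  f(x*)   = 53.0101

x* = (-2.2121, 1.7879, 3.1414), lambda* = (4.3232, 13.9394)


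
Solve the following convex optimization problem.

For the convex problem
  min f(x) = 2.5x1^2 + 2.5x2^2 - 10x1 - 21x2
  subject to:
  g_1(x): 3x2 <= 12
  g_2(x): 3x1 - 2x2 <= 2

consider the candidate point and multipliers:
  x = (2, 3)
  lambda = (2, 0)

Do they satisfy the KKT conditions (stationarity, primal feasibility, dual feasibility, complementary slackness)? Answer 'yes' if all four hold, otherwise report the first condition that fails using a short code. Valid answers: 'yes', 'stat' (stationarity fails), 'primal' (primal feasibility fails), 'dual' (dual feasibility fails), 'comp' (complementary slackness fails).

Gradient of f: grad f(x) = Q x + c = (0, -6)
Constraint values g_i(x) = a_i^T x - b_i:
  g_1((2, 3)) = -3
  g_2((2, 3)) = -2
Stationarity residual: grad f(x) + sum_i lambda_i a_i = (0, 0)
  -> stationarity OK
Primal feasibility (all g_i <= 0): OK
Dual feasibility (all lambda_i >= 0): OK
Complementary slackness (lambda_i * g_i(x) = 0 for all i): FAILS

Verdict: the first failing condition is complementary_slackness -> comp.

comp


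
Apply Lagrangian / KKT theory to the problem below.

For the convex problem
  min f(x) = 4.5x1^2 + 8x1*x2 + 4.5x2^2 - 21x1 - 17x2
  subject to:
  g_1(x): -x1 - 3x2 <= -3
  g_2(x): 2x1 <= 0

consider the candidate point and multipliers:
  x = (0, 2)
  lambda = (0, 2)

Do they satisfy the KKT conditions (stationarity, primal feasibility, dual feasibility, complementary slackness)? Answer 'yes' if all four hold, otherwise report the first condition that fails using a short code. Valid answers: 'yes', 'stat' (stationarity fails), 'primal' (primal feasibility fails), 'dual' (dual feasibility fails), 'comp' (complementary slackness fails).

Gradient of f: grad f(x) = Q x + c = (-5, 1)
Constraint values g_i(x) = a_i^T x - b_i:
  g_1((0, 2)) = -3
  g_2((0, 2)) = 0
Stationarity residual: grad f(x) + sum_i lambda_i a_i = (-1, 1)
  -> stationarity FAILS
Primal feasibility (all g_i <= 0): OK
Dual feasibility (all lambda_i >= 0): OK
Complementary slackness (lambda_i * g_i(x) = 0 for all i): OK

Verdict: the first failing condition is stationarity -> stat.

stat


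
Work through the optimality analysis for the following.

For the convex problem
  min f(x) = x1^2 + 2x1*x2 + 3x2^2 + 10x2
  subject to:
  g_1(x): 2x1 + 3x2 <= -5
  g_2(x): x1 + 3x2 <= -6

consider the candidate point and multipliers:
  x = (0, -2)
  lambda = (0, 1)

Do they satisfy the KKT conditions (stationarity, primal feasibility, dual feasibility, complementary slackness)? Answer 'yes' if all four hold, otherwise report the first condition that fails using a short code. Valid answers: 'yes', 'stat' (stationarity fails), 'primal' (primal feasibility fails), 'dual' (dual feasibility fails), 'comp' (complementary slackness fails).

Gradient of f: grad f(x) = Q x + c = (-4, -2)
Constraint values g_i(x) = a_i^T x - b_i:
  g_1((0, -2)) = -1
  g_2((0, -2)) = 0
Stationarity residual: grad f(x) + sum_i lambda_i a_i = (-3, 1)
  -> stationarity FAILS
Primal feasibility (all g_i <= 0): OK
Dual feasibility (all lambda_i >= 0): OK
Complementary slackness (lambda_i * g_i(x) = 0 for all i): OK

Verdict: the first failing condition is stationarity -> stat.

stat


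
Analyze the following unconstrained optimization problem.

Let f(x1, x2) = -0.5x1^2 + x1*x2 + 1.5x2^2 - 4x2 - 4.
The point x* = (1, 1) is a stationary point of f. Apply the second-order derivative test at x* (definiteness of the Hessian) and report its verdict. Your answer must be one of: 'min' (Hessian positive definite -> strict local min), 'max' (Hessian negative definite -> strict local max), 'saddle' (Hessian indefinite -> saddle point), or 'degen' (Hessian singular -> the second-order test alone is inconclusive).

Compute the Hessian H = grad^2 f:
  H = [[-1, 1], [1, 3]]
Verify stationarity: grad f(x*) = H x* + g = (0, 0).
Eigenvalues of H: -1.2361, 3.2361.
Eigenvalues have mixed signs, so H is indefinite -> x* is a saddle point.

saddle


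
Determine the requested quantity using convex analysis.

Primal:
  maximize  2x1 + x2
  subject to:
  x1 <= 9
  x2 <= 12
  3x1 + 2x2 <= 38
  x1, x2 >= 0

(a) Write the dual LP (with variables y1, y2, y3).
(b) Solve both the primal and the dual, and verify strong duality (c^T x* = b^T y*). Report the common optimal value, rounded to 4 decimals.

The standard primal-dual pair for 'max c^T x s.t. A x <= b, x >= 0' is:
  Dual:  min b^T y  s.t.  A^T y >= c,  y >= 0.

So the dual LP is:
  minimize  9y1 + 12y2 + 38y3
  subject to:
    y1 + 3y3 >= 2
    y2 + 2y3 >= 1
    y1, y2, y3 >= 0

Solving the primal: x* = (9, 5.5).
  primal value c^T x* = 23.5.
Solving the dual: y* = (0.5, 0, 0.5).
  dual value b^T y* = 23.5.
Strong duality: c^T x* = b^T y*. Confirmed.

23.5


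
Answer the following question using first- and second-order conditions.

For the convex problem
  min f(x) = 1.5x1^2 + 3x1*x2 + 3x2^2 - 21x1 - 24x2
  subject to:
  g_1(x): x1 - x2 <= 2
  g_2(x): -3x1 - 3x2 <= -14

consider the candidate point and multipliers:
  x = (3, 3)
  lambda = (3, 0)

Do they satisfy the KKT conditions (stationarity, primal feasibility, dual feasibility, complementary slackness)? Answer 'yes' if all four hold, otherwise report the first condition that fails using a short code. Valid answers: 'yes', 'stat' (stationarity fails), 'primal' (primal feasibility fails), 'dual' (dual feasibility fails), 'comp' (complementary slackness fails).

Gradient of f: grad f(x) = Q x + c = (-3, 3)
Constraint values g_i(x) = a_i^T x - b_i:
  g_1((3, 3)) = -2
  g_2((3, 3)) = -4
Stationarity residual: grad f(x) + sum_i lambda_i a_i = (0, 0)
  -> stationarity OK
Primal feasibility (all g_i <= 0): OK
Dual feasibility (all lambda_i >= 0): OK
Complementary slackness (lambda_i * g_i(x) = 0 for all i): FAILS

Verdict: the first failing condition is complementary_slackness -> comp.

comp


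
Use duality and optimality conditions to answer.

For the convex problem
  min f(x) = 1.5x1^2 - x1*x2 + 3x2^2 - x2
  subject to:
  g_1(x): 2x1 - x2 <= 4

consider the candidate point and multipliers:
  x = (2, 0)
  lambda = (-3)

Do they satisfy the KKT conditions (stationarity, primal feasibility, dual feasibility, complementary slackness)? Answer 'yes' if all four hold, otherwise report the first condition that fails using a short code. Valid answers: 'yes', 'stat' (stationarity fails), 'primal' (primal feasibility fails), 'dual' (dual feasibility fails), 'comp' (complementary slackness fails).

Gradient of f: grad f(x) = Q x + c = (6, -3)
Constraint values g_i(x) = a_i^T x - b_i:
  g_1((2, 0)) = 0
Stationarity residual: grad f(x) + sum_i lambda_i a_i = (0, 0)
  -> stationarity OK
Primal feasibility (all g_i <= 0): OK
Dual feasibility (all lambda_i >= 0): FAILS
Complementary slackness (lambda_i * g_i(x) = 0 for all i): OK

Verdict: the first failing condition is dual_feasibility -> dual.

dual


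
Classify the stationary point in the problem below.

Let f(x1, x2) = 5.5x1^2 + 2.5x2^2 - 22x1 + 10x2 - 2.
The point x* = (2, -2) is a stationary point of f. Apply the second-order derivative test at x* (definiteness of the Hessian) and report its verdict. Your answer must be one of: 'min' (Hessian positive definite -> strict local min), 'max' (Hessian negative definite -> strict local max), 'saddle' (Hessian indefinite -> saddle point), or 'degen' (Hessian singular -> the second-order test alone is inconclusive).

Compute the Hessian H = grad^2 f:
  H = [[11, 0], [0, 5]]
Verify stationarity: grad f(x*) = H x* + g = (0, 0).
Eigenvalues of H: 5, 11.
Both eigenvalues > 0, so H is positive definite -> x* is a strict local min.

min


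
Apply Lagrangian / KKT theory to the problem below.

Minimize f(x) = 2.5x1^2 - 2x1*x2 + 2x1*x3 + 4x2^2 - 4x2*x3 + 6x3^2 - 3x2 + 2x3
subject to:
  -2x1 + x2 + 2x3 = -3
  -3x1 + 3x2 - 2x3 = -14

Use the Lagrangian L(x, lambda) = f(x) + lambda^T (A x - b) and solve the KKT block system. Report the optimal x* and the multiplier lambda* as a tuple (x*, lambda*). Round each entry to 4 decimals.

Form the Lagrangian:
  L(x, lambda) = (1/2) x^T Q x + c^T x + lambda^T (A x - b)
Stationarity (grad_x L = 0): Q x + c + A^T lambda = 0.
Primal feasibility: A x = b.

This gives the KKT block system:
  [ Q   A^T ] [ x     ]   [-c ]
  [ A    0  ] [ lambda ] = [ b ]

Solving the linear system:
  x*      = (2.4869, -1.1414, 1.5576)
  lambda* = (-5.5026, 9.6126)
  f(x*)   = 62.3037

x* = (2.4869, -1.1414, 1.5576), lambda* = (-5.5026, 9.6126)


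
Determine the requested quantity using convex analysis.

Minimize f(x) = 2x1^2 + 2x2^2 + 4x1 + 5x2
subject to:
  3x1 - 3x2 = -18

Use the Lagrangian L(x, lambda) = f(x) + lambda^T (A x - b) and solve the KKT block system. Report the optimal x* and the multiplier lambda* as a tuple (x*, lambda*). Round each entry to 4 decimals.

Form the Lagrangian:
  L(x, lambda) = (1/2) x^T Q x + c^T x + lambda^T (A x - b)
Stationarity (grad_x L = 0): Q x + c + A^T lambda = 0.
Primal feasibility: A x = b.

This gives the KKT block system:
  [ Q   A^T ] [ x     ]   [-c ]
  [ A    0  ] [ lambda ] = [ b ]

Solving the linear system:
  x*      = (-4.125, 1.875)
  lambda* = (4.1667)
  f(x*)   = 33.9375

x* = (-4.125, 1.875), lambda* = (4.1667)


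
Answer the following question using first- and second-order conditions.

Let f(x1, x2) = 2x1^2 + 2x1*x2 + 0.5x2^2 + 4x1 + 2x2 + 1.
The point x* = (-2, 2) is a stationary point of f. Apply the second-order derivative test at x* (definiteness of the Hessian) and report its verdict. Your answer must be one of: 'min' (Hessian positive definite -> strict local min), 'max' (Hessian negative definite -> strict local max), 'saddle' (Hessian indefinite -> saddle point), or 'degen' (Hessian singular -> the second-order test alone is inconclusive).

Compute the Hessian H = grad^2 f:
  H = [[4, 2], [2, 1]]
Verify stationarity: grad f(x*) = H x* + g = (0, 0).
Eigenvalues of H: 0, 5.
H has a zero eigenvalue (singular; positive semidefinite but not definite), so H is neither positive definite, negative definite, nor indefinite. The second-order test alone is inconclusive -> degen.
(Indeed, f is constant along the null direction of H through x*, so x* is not a strict local extremum.)

degen


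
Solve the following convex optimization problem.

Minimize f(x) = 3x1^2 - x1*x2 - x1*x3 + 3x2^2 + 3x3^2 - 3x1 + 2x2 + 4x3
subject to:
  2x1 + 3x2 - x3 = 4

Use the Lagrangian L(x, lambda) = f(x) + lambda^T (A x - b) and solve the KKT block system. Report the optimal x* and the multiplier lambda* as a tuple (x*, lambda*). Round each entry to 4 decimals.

Form the Lagrangian:
  L(x, lambda) = (1/2) x^T Q x + c^T x + lambda^T (A x - b)
Stationarity (grad_x L = 0): Q x + c + A^T lambda = 0.
Primal feasibility: A x = b.

This gives the KKT block system:
  [ Q   A^T ] [ x     ]   [-c ]
  [ A    0  ] [ lambda ] = [ b ]

Solving the linear system:
  x*      = (0.903, 0.4851, -0.7388)
  lambda* = (-1.3358)
  f(x*)   = 0.3246

x* = (0.903, 0.4851, -0.7388), lambda* = (-1.3358)


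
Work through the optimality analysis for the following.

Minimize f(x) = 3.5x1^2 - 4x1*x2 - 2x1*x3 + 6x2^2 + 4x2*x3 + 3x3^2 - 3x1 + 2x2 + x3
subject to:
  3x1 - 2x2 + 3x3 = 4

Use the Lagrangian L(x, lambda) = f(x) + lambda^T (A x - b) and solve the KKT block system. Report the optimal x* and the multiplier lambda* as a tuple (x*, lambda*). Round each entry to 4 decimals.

Form the Lagrangian:
  L(x, lambda) = (1/2) x^T Q x + c^T x + lambda^T (A x - b)
Stationarity (grad_x L = 0): Q x + c + A^T lambda = 0.
Primal feasibility: A x = b.

This gives the KKT block system:
  [ Q   A^T ] [ x     ]   [-c ]
  [ A    0  ] [ lambda ] = [ b ]

Solving the linear system:
  x*      = (0.7123, -0.1918, 0.4932)
  lambda* = (-0.589)
  f(x*)   = 0.1644

x* = (0.7123, -0.1918, 0.4932), lambda* = (-0.589)


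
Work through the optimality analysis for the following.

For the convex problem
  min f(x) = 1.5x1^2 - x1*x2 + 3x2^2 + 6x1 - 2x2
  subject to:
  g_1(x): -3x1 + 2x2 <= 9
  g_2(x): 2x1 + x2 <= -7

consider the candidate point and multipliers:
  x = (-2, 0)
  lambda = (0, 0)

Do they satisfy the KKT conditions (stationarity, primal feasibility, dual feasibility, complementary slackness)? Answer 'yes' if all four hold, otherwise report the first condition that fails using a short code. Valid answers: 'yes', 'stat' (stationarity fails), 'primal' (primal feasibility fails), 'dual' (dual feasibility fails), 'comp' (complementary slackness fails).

Gradient of f: grad f(x) = Q x + c = (0, 0)
Constraint values g_i(x) = a_i^T x - b_i:
  g_1((-2, 0)) = -3
  g_2((-2, 0)) = 3
Stationarity residual: grad f(x) + sum_i lambda_i a_i = (0, 0)
  -> stationarity OK
Primal feasibility (all g_i <= 0): FAILS
Dual feasibility (all lambda_i >= 0): OK
Complementary slackness (lambda_i * g_i(x) = 0 for all i): OK

Verdict: the first failing condition is primal_feasibility -> primal.

primal
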